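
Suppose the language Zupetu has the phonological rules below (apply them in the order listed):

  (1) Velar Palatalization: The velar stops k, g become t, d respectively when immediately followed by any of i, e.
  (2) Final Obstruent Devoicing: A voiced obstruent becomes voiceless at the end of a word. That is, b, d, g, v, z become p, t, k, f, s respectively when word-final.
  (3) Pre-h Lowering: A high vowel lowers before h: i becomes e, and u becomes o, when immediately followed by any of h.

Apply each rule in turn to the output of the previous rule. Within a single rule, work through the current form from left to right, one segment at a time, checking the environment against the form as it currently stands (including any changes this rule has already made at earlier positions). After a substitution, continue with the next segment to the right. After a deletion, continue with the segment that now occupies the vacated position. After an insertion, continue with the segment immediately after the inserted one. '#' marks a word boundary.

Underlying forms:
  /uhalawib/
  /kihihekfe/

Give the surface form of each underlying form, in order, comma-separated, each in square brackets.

[ohalawip], [tehehekfe]

/uhalawib/:
  (1) Velar Palatalization: no change — [uhalawib]
  (2) Final Obstruent Devoicing: [uhalawib] → [uhalawip]
  (3) Pre-h Lowering: [uhalawip] → [ohalawip]
/kihihekfe/:
  (1) Velar Palatalization: [kihihekfe] → [tihihekfe]
  (2) Final Obstruent Devoicing: no change — [tihihekfe]
  (3) Pre-h Lowering: [tihihekfe] → [tehehekfe]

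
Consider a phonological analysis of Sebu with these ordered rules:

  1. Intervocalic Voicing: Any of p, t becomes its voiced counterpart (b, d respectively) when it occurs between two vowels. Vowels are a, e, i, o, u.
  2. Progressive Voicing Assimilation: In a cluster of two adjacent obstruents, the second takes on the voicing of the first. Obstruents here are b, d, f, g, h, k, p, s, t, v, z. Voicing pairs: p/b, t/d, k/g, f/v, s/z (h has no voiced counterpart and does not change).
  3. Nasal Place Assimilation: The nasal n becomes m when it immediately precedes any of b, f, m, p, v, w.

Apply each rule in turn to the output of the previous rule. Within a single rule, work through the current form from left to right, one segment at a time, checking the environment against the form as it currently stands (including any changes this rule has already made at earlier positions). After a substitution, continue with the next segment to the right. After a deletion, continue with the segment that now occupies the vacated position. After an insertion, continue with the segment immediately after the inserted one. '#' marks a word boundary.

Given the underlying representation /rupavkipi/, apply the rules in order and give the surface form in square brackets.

[rubavgibi]

1 Intervocalic Voicing: [rupavkipi] → [rubavkibi]
2 Progressive Voicing Assimilation: [rubavkibi] → [rubavgibi]
3 Nasal Place Assimilation: no change — [rubavgibi]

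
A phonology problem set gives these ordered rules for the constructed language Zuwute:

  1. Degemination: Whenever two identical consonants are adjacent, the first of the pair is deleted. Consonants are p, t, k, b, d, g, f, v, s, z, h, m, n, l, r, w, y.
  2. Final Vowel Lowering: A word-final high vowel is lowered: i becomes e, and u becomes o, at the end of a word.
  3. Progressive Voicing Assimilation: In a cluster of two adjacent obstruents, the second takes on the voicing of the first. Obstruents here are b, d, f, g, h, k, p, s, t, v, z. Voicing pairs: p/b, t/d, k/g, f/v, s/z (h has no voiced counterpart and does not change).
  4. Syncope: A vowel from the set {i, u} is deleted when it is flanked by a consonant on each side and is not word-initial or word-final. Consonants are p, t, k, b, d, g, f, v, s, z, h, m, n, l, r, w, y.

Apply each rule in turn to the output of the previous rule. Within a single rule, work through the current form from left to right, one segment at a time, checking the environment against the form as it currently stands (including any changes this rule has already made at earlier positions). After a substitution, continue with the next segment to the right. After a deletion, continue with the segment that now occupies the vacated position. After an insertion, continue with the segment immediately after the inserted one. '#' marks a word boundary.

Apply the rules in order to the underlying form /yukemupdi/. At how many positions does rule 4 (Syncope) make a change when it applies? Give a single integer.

1 Degemination: no change — [yukemupdi]
2 Final Vowel Lowering: [yukemupdi] → [yukemupde]
3 Progressive Voicing Assimilation: [yukemupde] → [yukemupte]
4 Syncope: [yukemupte] → [ykempte]
Rule 4 changed 2 position(s).

2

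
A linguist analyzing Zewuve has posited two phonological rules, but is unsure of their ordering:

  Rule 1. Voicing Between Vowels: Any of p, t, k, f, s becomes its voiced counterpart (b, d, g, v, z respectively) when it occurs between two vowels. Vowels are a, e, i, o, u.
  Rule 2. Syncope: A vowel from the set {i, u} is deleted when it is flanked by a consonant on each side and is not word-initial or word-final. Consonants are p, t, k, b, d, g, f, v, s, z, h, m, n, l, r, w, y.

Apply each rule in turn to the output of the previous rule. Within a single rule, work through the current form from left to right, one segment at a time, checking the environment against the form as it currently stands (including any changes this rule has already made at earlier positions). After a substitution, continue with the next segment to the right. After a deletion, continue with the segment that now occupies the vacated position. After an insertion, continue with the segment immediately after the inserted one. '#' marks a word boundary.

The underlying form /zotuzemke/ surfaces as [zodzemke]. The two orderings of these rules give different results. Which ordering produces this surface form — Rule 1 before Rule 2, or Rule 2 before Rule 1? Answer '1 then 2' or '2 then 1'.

1 then 2

Order 1 then 2:
  1 Voicing Between Vowels: [zotuzemke] → [zoduzemke]
  2 Syncope: [zoduzemke] → [zodzemke]
  result: [zodzemke]
Order 2 then 1:
  2 Syncope: [zotuzemke] → [zotzemke]
  1 Voicing Between Vowels: no change — [zotzemke]
  result: [zotzemke]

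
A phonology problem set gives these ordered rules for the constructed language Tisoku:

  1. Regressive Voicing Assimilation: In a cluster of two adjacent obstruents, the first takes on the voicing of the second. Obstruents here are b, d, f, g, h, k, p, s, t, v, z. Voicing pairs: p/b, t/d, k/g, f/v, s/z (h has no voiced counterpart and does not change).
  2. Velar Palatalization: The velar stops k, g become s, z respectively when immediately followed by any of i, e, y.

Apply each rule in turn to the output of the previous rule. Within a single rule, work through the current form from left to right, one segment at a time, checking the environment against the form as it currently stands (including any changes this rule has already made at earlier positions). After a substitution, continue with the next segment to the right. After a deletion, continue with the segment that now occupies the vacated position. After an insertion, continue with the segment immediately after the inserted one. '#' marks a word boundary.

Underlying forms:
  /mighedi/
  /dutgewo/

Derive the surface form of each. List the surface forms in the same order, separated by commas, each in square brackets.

/mighedi/:
  1 Regressive Voicing Assimilation: [mighedi] → [mikhedi]
  2 Velar Palatalization: no change — [mikhedi]
/dutgewo/:
  1 Regressive Voicing Assimilation: [dutgewo] → [dudgewo]
  2 Velar Palatalization: [dudgewo] → [dudzewo]

[mikhedi], [dudzewo]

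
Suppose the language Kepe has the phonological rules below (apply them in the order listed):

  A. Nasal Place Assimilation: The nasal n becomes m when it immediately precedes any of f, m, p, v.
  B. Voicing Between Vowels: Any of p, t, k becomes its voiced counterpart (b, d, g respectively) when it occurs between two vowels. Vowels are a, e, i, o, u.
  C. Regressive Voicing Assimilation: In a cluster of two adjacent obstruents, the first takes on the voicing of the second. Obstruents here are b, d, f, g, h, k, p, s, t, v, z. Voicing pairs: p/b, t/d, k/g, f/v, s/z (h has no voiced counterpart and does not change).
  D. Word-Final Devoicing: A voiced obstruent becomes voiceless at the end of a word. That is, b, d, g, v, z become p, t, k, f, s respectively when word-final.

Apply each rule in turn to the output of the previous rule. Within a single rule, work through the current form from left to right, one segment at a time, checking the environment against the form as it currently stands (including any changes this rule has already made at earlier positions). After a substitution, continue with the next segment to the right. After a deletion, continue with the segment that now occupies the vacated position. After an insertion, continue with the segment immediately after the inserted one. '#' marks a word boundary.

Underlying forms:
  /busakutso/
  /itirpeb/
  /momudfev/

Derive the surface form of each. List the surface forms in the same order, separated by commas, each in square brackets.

[busagutso], [idirpep], [momutfef]

/busakutso/:
  A Nasal Place Assimilation: no change — [busakutso]
  B Voicing Between Vowels: [busakutso] → [busagutso]
  C Regressive Voicing Assimilation: no change — [busagutso]
  D Word-Final Devoicing: no change — [busagutso]
/itirpeb/:
  A Nasal Place Assimilation: no change — [itirpeb]
  B Voicing Between Vowels: [itirpeb] → [idirpeb]
  C Regressive Voicing Assimilation: no change — [idirpeb]
  D Word-Final Devoicing: [idirpeb] → [idirpep]
/momudfev/:
  A Nasal Place Assimilation: no change — [momudfev]
  B Voicing Between Vowels: no change — [momudfev]
  C Regressive Voicing Assimilation: [momudfev] → [momutfev]
  D Word-Final Devoicing: [momutfev] → [momutfef]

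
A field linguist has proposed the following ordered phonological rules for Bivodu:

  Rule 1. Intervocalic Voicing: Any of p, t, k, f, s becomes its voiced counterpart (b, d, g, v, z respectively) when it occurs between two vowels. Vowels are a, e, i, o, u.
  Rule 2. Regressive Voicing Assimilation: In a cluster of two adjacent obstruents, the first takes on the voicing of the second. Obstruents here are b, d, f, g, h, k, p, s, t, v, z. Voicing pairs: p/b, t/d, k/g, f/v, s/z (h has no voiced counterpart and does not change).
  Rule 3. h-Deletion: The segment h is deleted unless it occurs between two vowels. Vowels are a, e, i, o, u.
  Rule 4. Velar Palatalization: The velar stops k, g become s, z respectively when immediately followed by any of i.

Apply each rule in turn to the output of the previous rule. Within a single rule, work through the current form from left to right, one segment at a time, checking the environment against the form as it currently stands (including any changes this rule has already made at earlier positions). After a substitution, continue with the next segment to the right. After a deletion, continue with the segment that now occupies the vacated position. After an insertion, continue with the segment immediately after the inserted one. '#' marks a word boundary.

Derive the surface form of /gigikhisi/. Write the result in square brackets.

[zizisizi]

Rule 1 Intervocalic Voicing: [gigikhisi] → [gigikhizi]
Rule 2 Regressive Voicing Assimilation: no change — [gigikhizi]
Rule 3 h-Deletion: [gigikhizi] → [gigikizi]
Rule 4 Velar Palatalization: [gigikizi] → [zizisizi]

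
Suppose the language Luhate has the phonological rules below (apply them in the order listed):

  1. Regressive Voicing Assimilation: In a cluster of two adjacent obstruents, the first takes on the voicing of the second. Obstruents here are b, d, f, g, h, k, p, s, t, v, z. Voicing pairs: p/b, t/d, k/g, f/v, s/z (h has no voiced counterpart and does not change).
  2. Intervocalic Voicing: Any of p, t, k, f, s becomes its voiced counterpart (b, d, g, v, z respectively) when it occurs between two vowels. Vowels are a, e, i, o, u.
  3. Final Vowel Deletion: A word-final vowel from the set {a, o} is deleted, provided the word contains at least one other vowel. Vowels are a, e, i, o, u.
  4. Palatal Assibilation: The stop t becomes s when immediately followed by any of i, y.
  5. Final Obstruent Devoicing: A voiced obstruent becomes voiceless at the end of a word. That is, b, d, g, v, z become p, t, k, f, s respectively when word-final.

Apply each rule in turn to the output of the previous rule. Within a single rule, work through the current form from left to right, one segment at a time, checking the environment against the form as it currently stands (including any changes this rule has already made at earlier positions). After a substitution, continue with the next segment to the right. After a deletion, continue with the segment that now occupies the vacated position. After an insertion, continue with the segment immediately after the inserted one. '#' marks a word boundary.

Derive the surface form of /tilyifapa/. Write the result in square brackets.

1 Regressive Voicing Assimilation: no change — [tilyifapa]
2 Intervocalic Voicing: [tilyifapa] → [tilyivaba]
3 Final Vowel Deletion: [tilyivaba] → [tilyivab]
4 Palatal Assibilation: [tilyivab] → [silyivab]
5 Final Obstruent Devoicing: [silyivab] → [silyivap]

[silyivap]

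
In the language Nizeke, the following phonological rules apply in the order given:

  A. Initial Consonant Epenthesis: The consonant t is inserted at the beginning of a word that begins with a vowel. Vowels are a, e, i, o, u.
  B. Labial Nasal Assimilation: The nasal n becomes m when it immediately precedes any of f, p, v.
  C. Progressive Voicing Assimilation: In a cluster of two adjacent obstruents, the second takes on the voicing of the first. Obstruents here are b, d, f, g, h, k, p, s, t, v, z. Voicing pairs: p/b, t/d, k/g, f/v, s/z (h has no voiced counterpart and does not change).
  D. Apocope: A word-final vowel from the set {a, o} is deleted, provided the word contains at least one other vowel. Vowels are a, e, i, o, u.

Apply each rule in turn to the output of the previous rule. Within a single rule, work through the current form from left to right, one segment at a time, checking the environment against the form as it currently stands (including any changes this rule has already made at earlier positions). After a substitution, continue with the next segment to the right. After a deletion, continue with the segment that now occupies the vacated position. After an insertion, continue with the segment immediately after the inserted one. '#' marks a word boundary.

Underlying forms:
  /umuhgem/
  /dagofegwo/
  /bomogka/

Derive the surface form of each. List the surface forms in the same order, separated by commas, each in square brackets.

[tumuhkem], [dagofegw], [bomogg]

/umuhgem/:
  A Initial Consonant Epenthesis: [umuhgem] → [tumuhgem]
  B Labial Nasal Assimilation: no change — [tumuhgem]
  C Progressive Voicing Assimilation: [tumuhgem] → [tumuhkem]
  D Apocope: no change — [tumuhkem]
/dagofegwo/:
  A Initial Consonant Epenthesis: no change — [dagofegwo]
  B Labial Nasal Assimilation: no change — [dagofegwo]
  C Progressive Voicing Assimilation: no change — [dagofegwo]
  D Apocope: [dagofegwo] → [dagofegw]
/bomogka/:
  A Initial Consonant Epenthesis: no change — [bomogka]
  B Labial Nasal Assimilation: no change — [bomogka]
  C Progressive Voicing Assimilation: [bomogka] → [bomogga]
  D Apocope: [bomogga] → [bomogg]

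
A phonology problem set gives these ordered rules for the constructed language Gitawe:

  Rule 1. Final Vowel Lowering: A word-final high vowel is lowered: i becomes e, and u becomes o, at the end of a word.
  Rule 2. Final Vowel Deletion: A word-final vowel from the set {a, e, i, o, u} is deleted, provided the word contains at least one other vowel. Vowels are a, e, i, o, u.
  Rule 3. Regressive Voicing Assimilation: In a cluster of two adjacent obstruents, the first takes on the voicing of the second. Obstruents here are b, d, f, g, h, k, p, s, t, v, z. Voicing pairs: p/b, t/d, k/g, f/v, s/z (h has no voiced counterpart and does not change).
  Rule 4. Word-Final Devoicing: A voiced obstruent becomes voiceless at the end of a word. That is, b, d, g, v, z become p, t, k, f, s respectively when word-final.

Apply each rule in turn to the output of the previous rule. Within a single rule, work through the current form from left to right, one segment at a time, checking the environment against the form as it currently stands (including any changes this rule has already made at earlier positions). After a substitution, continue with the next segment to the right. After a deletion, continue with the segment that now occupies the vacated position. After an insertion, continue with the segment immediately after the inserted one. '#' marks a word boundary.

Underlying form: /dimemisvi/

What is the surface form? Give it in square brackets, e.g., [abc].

[dimemizf]

Rule 1 Final Vowel Lowering: [dimemisvi] → [dimemisve]
Rule 2 Final Vowel Deletion: [dimemisve] → [dimemisv]
Rule 3 Regressive Voicing Assimilation: [dimemisv] → [dimemizv]
Rule 4 Word-Final Devoicing: [dimemizv] → [dimemizf]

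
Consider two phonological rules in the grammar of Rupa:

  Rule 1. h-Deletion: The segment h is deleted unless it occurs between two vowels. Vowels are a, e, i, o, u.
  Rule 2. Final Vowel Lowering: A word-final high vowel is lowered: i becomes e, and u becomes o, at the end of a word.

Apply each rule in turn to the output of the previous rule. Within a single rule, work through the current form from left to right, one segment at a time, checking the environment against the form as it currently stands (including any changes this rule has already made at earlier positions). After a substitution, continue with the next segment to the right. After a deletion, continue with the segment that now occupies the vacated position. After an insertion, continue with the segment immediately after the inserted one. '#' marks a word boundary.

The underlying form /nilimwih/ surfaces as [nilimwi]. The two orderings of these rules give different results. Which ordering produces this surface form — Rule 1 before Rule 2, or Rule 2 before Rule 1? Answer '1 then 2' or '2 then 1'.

Order 1 then 2:
  1 h-Deletion: [nilimwih] → [nilimwi]
  2 Final Vowel Lowering: [nilimwi] → [nilimwe]
  result: [nilimwe]
Order 2 then 1:
  2 Final Vowel Lowering: no change — [nilimwih]
  1 h-Deletion: [nilimwih] → [nilimwi]
  result: [nilimwi]

2 then 1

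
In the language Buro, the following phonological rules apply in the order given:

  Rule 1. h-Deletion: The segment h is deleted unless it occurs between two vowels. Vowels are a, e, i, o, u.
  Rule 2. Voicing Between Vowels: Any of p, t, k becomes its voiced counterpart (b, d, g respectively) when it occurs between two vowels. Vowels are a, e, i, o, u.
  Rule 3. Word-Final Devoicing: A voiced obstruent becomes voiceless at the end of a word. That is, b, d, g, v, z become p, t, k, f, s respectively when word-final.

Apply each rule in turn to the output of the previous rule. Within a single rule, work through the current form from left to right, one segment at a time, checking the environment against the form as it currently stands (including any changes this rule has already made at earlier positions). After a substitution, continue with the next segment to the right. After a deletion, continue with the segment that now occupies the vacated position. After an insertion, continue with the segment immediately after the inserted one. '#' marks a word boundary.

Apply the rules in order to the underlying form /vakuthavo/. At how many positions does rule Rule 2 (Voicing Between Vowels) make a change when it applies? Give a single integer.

Rule 1 h-Deletion: [vakuthavo] → [vakutavo]
Rule 2 Voicing Between Vowels: [vakutavo] → [vagudavo]
Rule 3 Word-Final Devoicing: no change — [vagudavo]
Rule Rule 2 changed 2 position(s).

2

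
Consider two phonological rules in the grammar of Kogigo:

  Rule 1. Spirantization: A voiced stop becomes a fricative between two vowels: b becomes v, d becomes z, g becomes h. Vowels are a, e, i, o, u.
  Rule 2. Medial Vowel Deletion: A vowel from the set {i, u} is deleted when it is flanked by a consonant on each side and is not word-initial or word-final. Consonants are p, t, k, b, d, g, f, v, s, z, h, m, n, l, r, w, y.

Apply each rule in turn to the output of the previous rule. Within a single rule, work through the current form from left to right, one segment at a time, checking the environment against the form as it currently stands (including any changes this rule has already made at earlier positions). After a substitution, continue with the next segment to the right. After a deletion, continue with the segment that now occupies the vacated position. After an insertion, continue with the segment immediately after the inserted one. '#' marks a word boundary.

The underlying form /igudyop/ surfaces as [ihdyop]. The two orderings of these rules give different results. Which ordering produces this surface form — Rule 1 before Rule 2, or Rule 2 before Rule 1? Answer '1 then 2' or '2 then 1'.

1 then 2

Order 1 then 2:
  1 Spirantization: [igudyop] → [ihudyop]
  2 Medial Vowel Deletion: [ihudyop] → [ihdyop]
  result: [ihdyop]
Order 2 then 1:
  2 Medial Vowel Deletion: [igudyop] → [igdyop]
  1 Spirantization: no change — [igdyop]
  result: [igdyop]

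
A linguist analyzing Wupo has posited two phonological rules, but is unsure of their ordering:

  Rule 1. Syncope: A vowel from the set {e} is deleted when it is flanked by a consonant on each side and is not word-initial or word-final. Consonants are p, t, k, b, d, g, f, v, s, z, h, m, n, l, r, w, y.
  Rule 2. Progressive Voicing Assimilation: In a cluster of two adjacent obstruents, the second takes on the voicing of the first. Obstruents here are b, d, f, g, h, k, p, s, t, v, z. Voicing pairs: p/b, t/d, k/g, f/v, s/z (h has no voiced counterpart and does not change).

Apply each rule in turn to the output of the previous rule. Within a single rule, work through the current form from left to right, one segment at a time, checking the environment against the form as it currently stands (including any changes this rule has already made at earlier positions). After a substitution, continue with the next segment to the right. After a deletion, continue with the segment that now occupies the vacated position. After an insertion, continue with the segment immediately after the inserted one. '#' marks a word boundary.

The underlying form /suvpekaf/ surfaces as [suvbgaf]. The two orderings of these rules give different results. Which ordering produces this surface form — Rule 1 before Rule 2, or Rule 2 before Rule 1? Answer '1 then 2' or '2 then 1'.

1 then 2

Order 1 then 2:
  1 Syncope: [suvpekaf] → [suvpkaf]
  2 Progressive Voicing Assimilation: [suvpkaf] → [suvbgaf]
  result: [suvbgaf]
Order 2 then 1:
  2 Progressive Voicing Assimilation: [suvpekaf] → [suvbekaf]
  1 Syncope: [suvbekaf] → [suvbkaf]
  result: [suvbkaf]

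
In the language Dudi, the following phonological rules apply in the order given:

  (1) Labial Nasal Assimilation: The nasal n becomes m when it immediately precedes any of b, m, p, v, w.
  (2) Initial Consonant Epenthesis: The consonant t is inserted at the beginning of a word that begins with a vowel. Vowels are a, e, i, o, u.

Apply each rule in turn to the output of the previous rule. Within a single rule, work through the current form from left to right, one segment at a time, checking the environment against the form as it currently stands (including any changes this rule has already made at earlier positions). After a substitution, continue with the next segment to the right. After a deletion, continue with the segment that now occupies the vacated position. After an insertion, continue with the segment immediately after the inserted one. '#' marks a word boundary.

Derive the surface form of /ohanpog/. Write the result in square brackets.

(1) Labial Nasal Assimilation: [ohanpog] → [ohampog]
(2) Initial Consonant Epenthesis: [ohampog] → [tohampog]

[tohampog]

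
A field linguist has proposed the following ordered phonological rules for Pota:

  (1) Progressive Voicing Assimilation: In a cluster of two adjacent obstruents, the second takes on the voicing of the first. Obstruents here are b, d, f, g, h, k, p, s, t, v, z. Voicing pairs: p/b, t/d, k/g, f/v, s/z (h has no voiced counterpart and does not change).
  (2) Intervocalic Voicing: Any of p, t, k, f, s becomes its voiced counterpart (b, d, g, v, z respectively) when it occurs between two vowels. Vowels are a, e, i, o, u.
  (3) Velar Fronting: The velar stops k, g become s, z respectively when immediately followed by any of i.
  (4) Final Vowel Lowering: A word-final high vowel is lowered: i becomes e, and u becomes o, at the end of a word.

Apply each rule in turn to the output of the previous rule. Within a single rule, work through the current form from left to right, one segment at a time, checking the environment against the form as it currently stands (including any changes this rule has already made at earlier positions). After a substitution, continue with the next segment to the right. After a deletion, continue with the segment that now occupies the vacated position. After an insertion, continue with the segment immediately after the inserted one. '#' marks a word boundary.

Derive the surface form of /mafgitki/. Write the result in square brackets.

(1) Progressive Voicing Assimilation: [mafgitki] → [mafkitki]
(2) Intervocalic Voicing: no change — [mafkitki]
(3) Velar Fronting: [mafkitki] → [mafsitsi]
(4) Final Vowel Lowering: [mafsitsi] → [mafsitse]

[mafsitse]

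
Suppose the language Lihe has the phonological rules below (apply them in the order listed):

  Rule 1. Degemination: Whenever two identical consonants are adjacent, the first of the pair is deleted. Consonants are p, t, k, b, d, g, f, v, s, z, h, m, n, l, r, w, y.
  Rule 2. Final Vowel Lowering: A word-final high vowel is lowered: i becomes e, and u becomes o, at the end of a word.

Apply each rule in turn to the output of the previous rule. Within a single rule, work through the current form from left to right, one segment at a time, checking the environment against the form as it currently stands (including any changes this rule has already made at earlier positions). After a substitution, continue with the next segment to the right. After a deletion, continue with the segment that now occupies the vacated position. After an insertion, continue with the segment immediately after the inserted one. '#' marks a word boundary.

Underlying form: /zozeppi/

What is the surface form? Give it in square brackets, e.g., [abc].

[zozepe]

Rule 1 Degemination: [zozeppi] → [zozepi]
Rule 2 Final Vowel Lowering: [zozepi] → [zozepe]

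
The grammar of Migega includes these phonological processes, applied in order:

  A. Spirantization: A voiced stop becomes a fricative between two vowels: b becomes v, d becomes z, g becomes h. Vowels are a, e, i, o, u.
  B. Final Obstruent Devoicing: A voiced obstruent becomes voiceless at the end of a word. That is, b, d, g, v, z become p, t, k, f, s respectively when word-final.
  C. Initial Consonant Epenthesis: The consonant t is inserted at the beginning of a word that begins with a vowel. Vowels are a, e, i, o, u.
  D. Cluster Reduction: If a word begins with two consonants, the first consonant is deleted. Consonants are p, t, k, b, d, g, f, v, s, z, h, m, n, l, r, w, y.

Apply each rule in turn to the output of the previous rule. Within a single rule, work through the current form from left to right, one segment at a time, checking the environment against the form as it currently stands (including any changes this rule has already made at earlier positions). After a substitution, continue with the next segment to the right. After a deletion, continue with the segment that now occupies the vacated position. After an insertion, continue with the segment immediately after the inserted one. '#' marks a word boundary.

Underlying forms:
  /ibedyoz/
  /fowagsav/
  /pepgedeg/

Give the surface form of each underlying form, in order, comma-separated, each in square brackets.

[tivedyos], [fowagsaf], [pepgezek]

/ibedyoz/:
  A Spirantization: [ibedyoz] → [ivedyoz]
  B Final Obstruent Devoicing: [ivedyoz] → [ivedyos]
  C Initial Consonant Epenthesis: [ivedyos] → [tivedyos]
  D Cluster Reduction: no change — [tivedyos]
/fowagsav/:
  A Spirantization: no change — [fowagsav]
  B Final Obstruent Devoicing: [fowagsav] → [fowagsaf]
  C Initial Consonant Epenthesis: no change — [fowagsaf]
  D Cluster Reduction: no change — [fowagsaf]
/pepgedeg/:
  A Spirantization: [pepgedeg] → [pepgezeg]
  B Final Obstruent Devoicing: [pepgezeg] → [pepgezek]
  C Initial Consonant Epenthesis: no change — [pepgezek]
  D Cluster Reduction: no change — [pepgezek]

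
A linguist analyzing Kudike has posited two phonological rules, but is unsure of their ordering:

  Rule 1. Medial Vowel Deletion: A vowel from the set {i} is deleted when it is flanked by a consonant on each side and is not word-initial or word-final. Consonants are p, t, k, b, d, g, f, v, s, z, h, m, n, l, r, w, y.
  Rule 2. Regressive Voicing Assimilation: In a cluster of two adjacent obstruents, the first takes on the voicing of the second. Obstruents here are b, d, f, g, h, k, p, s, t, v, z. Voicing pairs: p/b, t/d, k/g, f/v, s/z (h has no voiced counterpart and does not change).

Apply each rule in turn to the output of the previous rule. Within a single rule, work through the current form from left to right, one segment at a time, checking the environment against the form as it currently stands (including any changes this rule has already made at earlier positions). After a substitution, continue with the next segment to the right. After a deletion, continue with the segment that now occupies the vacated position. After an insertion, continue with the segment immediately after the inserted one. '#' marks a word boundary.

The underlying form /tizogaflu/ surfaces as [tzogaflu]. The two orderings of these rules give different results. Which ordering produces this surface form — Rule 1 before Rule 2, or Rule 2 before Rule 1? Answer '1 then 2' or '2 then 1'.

2 then 1

Order 1 then 2:
  1 Medial Vowel Deletion: [tizogaflu] → [tzogaflu]
  2 Regressive Voicing Assimilation: [tzogaflu] → [dzogaflu]
  result: [dzogaflu]
Order 2 then 1:
  2 Regressive Voicing Assimilation: no change — [tizogaflu]
  1 Medial Vowel Deletion: [tizogaflu] → [tzogaflu]
  result: [tzogaflu]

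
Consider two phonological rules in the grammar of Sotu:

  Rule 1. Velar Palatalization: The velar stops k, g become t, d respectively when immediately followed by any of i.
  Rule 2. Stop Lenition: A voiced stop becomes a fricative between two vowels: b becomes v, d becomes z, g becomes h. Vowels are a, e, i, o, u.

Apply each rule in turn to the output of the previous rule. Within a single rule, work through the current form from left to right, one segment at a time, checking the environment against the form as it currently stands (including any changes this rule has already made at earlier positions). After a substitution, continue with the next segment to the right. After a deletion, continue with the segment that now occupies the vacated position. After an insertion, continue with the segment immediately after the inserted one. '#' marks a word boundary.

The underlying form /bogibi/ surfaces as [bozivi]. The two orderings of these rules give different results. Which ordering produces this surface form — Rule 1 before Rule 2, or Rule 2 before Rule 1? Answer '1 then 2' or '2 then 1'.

1 then 2

Order 1 then 2:
  1 Velar Palatalization: [bogibi] → [bodibi]
  2 Stop Lenition: [bodibi] → [bozivi]
  result: [bozivi]
Order 2 then 1:
  2 Stop Lenition: [bogibi] → [bohivi]
  1 Velar Palatalization: no change — [bohivi]
  result: [bohivi]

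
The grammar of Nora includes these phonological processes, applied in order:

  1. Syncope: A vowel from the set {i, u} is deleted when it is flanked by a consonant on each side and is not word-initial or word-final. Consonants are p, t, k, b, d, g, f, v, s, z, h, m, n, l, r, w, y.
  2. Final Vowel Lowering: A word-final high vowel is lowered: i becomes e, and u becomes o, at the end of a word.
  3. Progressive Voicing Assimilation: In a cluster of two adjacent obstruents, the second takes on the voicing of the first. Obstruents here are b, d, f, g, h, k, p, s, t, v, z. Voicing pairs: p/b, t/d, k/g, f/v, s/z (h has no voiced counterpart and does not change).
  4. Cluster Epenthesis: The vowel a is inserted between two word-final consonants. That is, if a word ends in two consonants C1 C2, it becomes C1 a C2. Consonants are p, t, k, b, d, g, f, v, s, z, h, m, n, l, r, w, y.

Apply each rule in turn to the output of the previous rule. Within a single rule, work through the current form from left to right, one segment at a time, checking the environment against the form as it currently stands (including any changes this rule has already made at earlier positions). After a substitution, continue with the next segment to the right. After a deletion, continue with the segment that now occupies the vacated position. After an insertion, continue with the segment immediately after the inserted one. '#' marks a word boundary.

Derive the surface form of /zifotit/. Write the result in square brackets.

1 Syncope: [zifotit] → [zfott]
2 Final Vowel Lowering: no change — [zfott]
3 Progressive Voicing Assimilation: [zfott] → [zvott]
4 Cluster Epenthesis: [zvott] → [zvotat]

[zvotat]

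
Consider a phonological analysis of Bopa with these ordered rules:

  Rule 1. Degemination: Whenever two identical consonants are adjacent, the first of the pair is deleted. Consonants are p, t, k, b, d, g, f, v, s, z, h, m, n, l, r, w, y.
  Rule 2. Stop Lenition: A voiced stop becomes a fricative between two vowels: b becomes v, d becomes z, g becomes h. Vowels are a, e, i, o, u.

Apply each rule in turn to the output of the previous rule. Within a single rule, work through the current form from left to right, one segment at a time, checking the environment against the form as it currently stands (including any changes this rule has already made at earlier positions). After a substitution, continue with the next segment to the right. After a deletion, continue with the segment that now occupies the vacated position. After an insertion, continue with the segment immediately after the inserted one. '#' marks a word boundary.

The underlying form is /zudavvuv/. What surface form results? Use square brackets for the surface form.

Rule 1 Degemination: [zudavvuv] → [zudavuv]
Rule 2 Stop Lenition: [zudavuv] → [zuzavuv]

[zuzavuv]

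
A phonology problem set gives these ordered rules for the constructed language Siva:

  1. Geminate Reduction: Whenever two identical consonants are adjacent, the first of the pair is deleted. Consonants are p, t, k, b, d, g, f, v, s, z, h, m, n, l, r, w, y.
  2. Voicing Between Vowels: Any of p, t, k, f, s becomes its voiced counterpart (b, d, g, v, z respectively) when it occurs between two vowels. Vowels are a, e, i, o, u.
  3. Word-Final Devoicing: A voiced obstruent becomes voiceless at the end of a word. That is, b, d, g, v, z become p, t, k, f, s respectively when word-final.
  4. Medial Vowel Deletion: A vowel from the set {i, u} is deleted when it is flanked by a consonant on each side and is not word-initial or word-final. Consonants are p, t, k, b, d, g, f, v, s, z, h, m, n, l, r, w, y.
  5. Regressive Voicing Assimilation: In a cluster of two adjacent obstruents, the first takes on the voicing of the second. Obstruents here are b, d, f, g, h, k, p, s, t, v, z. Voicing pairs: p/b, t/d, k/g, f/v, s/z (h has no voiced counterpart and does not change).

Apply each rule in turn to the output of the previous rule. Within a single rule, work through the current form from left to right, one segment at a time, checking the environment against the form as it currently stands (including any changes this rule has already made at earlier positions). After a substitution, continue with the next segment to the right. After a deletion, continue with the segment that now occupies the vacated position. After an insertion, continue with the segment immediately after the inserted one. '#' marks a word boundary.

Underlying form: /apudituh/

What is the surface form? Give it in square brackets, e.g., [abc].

[abdth]

1 Geminate Reduction: no change — [apudituh]
2 Voicing Between Vowels: [apudituh] → [abudiduh]
3 Word-Final Devoicing: no change — [abudiduh]
4 Medial Vowel Deletion: [abudiduh] → [abddh]
5 Regressive Voicing Assimilation: [abddh] → [abdth]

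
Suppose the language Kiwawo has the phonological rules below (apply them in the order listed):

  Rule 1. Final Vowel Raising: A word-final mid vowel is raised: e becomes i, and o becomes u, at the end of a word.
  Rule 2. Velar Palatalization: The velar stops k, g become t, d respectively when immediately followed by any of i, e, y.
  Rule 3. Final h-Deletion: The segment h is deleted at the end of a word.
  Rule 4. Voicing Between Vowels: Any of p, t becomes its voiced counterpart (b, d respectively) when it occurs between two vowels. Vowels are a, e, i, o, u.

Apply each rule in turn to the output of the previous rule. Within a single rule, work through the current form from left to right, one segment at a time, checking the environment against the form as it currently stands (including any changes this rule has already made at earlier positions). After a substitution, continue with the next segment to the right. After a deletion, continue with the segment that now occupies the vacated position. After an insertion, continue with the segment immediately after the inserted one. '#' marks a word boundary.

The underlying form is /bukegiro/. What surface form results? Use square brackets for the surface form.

Rule 1 Final Vowel Raising: [bukegiro] → [bukegiru]
Rule 2 Velar Palatalization: [bukegiru] → [butediru]
Rule 3 Final h-Deletion: no change — [butediru]
Rule 4 Voicing Between Vowels: [butediru] → [budediru]

[budediru]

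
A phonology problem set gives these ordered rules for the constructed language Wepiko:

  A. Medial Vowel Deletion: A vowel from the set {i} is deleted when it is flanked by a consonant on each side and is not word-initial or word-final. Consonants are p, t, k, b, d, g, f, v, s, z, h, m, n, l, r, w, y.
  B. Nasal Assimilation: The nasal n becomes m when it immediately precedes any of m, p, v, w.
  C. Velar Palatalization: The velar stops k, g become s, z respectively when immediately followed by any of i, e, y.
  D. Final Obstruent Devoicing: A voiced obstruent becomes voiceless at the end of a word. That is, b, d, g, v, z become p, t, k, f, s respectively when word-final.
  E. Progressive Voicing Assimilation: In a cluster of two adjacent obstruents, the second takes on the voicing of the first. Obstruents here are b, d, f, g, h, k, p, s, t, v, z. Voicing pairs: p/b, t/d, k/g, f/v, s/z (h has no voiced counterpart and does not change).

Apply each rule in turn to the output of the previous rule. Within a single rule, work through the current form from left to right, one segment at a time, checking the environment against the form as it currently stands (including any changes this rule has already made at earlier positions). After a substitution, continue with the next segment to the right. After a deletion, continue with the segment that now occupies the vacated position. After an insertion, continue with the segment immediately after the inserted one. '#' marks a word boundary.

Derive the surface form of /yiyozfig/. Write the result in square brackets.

[yyozvg]

A Medial Vowel Deletion: [yiyozfig] → [yyozfg]
B Nasal Assimilation: no change — [yyozfg]
C Velar Palatalization: no change — [yyozfg]
D Final Obstruent Devoicing: [yyozfg] → [yyozfk]
E Progressive Voicing Assimilation: [yyozfk] → [yyozvg]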